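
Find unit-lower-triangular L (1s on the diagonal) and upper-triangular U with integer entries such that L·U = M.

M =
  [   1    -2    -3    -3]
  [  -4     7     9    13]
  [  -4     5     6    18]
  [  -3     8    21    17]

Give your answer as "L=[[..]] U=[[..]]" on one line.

L=[[1,0,0,0],[-4,1,0,0],[-4,3,1,0],[-3,-2,2,1]] U=[[1,-2,-3,-3],[0,-1,-3,1],[0,0,3,3],[0,0,0,4]]

  R1 -= -4·R0 → [0,-1,-3,1]
  R2 -= -4·R0 → [0,-3,-6,6]
  R3 -= -3·R0 → [0,2,12,8]
  R2 -= 3·R1 → [0,0,3,3]
  R3 -= -2·R1 → [0,0,6,10]
  R3 -= 2·R2 → [0,0,0,4]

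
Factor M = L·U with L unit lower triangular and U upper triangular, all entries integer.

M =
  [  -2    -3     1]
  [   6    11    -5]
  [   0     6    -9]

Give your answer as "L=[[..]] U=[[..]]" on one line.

  R1 -= -3·R0 → [0,2,-2]
  R2 -= 0·R0 → [0,6,-9]
  R2 -= 3·R1 → [0,0,-3]

L=[[1,0,0],[-3,1,0],[0,3,1]] U=[[-2,-3,1],[0,2,-2],[0,0,-3]]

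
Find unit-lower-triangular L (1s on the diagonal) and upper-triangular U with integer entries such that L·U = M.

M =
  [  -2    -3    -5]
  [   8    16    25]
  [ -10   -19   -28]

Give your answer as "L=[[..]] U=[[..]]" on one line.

L=[[1,0,0],[-4,1,0],[5,-1,1]] U=[[-2,-3,-5],[0,4,5],[0,0,2]]

  row1 -= -4·row0 → [0,4,5]
  row2 -= 5·row0 → [0,-4,-3]
  row2 -= -1·row1 → [0,0,2]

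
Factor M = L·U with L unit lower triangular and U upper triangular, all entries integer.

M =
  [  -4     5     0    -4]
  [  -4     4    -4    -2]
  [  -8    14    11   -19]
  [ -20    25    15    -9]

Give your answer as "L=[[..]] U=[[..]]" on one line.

  R1 -= 1·R0 → [0,-1,-4,2]
  R2 -= 2·R0 → [0,4,11,-11]
  R3 -= 5·R0 → [0,0,15,11]
  R2 -= -4·R1 → [0,0,-5,-3]
  R3 -= 0·R1 → [0,0,15,11]
  R3 -= -3·R2 → [0,0,0,2]

L=[[1,0,0,0],[1,1,0,0],[2,-4,1,0],[5,0,-3,1]] U=[[-4,5,0,-4],[0,-1,-4,2],[0,0,-5,-3],[0,0,0,2]]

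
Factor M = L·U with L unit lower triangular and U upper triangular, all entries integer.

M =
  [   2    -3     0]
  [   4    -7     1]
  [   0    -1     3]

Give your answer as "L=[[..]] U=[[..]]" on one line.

L=[[1,0,0],[2,1,0],[0,1,1]] U=[[2,-3,0],[0,-1,1],[0,0,2]]

  row1 -= 2·row0 → [0,-1,1]
  row2 -= 0·row0 → [0,-1,3]
  row2 -= 1·row1 → [0,0,2]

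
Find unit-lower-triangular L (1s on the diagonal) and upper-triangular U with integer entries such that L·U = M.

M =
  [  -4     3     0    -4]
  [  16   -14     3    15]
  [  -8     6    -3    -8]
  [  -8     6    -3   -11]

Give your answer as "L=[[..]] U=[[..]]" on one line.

  r1 -= -4·r0 → [0,-2,3,-1]
  r2 -= 2·r0 → [0,0,-3,0]
  r3 -= 2·r0 → [0,0,-3,-3]
  r2 -= 0·r1 → [0,0,-3,0]
  r3 -= 0·r1 → [0,0,-3,-3]
  r3 -= 1·r2 → [0,0,0,-3]

L=[[1,0,0,0],[-4,1,0,0],[2,0,1,0],[2,0,1,1]] U=[[-4,3,0,-4],[0,-2,3,-1],[0,0,-3,0],[0,0,0,-3]]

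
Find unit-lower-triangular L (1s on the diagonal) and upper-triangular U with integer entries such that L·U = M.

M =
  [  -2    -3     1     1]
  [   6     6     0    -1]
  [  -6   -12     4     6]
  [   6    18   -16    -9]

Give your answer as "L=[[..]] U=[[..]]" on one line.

  R1 -= -3·R0 → [0,-3,3,2]
  R2 -= 3·R0 → [0,-3,1,3]
  R3 -= -3·R0 → [0,9,-13,-6]
  R2 -= 1·R1 → [0,0,-2,1]
  R3 -= -3·R1 → [0,0,-4,0]
  R3 -= 2·R2 → [0,0,0,-2]

L=[[1,0,0,0],[-3,1,0,0],[3,1,1,0],[-3,-3,2,1]] U=[[-2,-3,1,1],[0,-3,3,2],[0,0,-2,1],[0,0,0,-2]]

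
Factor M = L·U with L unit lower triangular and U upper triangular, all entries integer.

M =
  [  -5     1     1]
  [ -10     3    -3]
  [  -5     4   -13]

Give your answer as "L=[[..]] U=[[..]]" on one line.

L=[[1,0,0],[2,1,0],[1,3,1]] U=[[-5,1,1],[0,1,-5],[0,0,1]]

  R1 -= 2·R0 → [0,1,-5]
  R2 -= 1·R0 → [0,3,-14]
  R2 -= 3·R1 → [0,0,1]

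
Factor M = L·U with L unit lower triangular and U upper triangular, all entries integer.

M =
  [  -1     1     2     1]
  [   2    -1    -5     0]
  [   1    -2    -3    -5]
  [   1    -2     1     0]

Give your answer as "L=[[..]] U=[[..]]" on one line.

L=[[1,0,0,0],[-2,1,0,0],[-1,-1,1,0],[-1,-1,-1,1]] U=[[-1,1,2,1],[0,1,-1,2],[0,0,-2,-2],[0,0,0,1]]

  row1 -= -2·row0 → [0,1,-1,2]
  row2 -= -1·row0 → [0,-1,-1,-4]
  row3 -= -1·row0 → [0,-1,3,1]
  row2 -= -1·row1 → [0,0,-2,-2]
  row3 -= -1·row1 → [0,0,2,3]
  row3 -= -1·row2 → [0,0,0,1]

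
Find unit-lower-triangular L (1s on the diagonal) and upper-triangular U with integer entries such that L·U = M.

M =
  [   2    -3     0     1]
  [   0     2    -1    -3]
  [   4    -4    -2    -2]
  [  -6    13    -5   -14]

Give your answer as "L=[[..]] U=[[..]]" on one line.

L=[[1,0,0,0],[0,1,0,0],[2,1,1,0],[-3,2,3,1]] U=[[2,-3,0,1],[0,2,-1,-3],[0,0,-1,-1],[0,0,0,-2]]

  R1 -= 0·R0 → [0,2,-1,-3]
  R2 -= 2·R0 → [0,2,-2,-4]
  R3 -= -3·R0 → [0,4,-5,-11]
  R2 -= 1·R1 → [0,0,-1,-1]
  R3 -= 2·R1 → [0,0,-3,-5]
  R3 -= 3·R2 → [0,0,0,-2]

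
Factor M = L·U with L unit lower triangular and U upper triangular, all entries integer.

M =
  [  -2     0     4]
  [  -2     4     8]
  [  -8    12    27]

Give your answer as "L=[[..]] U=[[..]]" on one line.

L=[[1,0,0],[1,1,0],[4,3,1]] U=[[-2,0,4],[0,4,4],[0,0,-1]]

  r1 -= 1·r0 → [0,4,4]
  r2 -= 4·r0 → [0,12,11]
  r2 -= 3·r1 → [0,0,-1]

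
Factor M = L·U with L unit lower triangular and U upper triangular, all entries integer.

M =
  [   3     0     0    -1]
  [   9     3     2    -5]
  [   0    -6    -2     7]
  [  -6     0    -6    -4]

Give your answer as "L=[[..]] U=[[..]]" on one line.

  row1 -= 3·row0 → [0,3,2,-2]
  row2 -= 0·row0 → [0,-6,-2,7]
  row3 -= -2·row0 → [0,0,-6,-6]
  row2 -= -2·row1 → [0,0,2,3]
  row3 -= 0·row1 → [0,0,-6,-6]
  row3 -= -3·row2 → [0,0,0,3]

L=[[1,0,0,0],[3,1,0,0],[0,-2,1,0],[-2,0,-3,1]] U=[[3,0,0,-1],[0,3,2,-2],[0,0,2,3],[0,0,0,3]]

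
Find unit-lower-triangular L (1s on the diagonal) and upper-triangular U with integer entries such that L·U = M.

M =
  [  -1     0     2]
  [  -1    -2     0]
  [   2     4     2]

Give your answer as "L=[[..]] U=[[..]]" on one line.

L=[[1,0,0],[1,1,0],[-2,-2,1]] U=[[-1,0,2],[0,-2,-2],[0,0,2]]

  row1 -= 1·row0 → [0,-2,-2]
  row2 -= -2·row0 → [0,4,6]
  row2 -= -2·row1 → [0,0,2]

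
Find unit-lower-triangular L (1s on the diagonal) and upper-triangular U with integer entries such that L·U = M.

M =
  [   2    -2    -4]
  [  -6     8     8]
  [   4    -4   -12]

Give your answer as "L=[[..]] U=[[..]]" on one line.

L=[[1,0,0],[-3,1,0],[2,0,1]] U=[[2,-2,-4],[0,2,-4],[0,0,-4]]

  row1 -= -3·row0 → [0,2,-4]
  row2 -= 2·row0 → [0,0,-4]
  row2 -= 0·row1 → [0,0,-4]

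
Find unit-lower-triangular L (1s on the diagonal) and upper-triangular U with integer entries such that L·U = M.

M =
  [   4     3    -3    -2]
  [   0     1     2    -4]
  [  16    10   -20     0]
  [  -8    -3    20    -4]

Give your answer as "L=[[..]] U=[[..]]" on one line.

  R1 -= 0·R0 → [0,1,2,-4]
  R2 -= 4·R0 → [0,-2,-8,8]
  R3 -= -2·R0 → [0,3,14,-8]
  R2 -= -2·R1 → [0,0,-4,0]
  R3 -= 3·R1 → [0,0,8,4]
  R3 -= -2·R2 → [0,0,0,4]

L=[[1,0,0,0],[0,1,0,0],[4,-2,1,0],[-2,3,-2,1]] U=[[4,3,-3,-2],[0,1,2,-4],[0,0,-4,0],[0,0,0,4]]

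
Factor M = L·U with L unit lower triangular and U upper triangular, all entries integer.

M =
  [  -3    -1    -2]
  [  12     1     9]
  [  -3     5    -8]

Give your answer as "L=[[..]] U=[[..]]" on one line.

L=[[1,0,0],[-4,1,0],[1,-2,1]] U=[[-3,-1,-2],[0,-3,1],[0,0,-4]]

  r1 -= -4·r0 → [0,-3,1]
  r2 -= 1·r0 → [0,6,-6]
  r2 -= -2·r1 → [0,0,-4]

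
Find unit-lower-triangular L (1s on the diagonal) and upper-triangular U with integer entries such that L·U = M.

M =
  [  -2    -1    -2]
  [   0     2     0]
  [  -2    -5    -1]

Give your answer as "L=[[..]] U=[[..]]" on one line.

  r1 -= 0·r0 → [0,2,0]
  r2 -= 1·r0 → [0,-4,1]
  r2 -= -2·r1 → [0,0,1]

L=[[1,0,0],[0,1,0],[1,-2,1]] U=[[-2,-1,-2],[0,2,0],[0,0,1]]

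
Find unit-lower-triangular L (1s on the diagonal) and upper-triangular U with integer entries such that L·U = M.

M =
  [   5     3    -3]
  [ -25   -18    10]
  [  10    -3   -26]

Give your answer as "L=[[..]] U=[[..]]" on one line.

  R1 -= -5·R0 → [0,-3,-5]
  R2 -= 2·R0 → [0,-9,-20]
  R2 -= 3·R1 → [0,0,-5]

L=[[1,0,0],[-5,1,0],[2,3,1]] U=[[5,3,-3],[0,-3,-5],[0,0,-5]]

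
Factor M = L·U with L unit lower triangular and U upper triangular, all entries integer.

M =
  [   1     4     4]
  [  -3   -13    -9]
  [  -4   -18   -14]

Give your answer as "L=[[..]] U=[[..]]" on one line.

  R1 -= -3·R0 → [0,-1,3]
  R2 -= -4·R0 → [0,-2,2]
  R2 -= 2·R1 → [0,0,-4]

L=[[1,0,0],[-3,1,0],[-4,2,1]] U=[[1,4,4],[0,-1,3],[0,0,-4]]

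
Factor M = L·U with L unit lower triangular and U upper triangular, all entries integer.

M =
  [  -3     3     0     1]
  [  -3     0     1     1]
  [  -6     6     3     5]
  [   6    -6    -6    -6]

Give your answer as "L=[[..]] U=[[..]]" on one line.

L=[[1,0,0,0],[1,1,0,0],[2,0,1,0],[-2,0,-2,1]] U=[[-3,3,0,1],[0,-3,1,0],[0,0,3,3],[0,0,0,2]]

  row1 -= 1·row0 → [0,-3,1,0]
  row2 -= 2·row0 → [0,0,3,3]
  row3 -= -2·row0 → [0,0,-6,-4]
  row2 -= 0·row1 → [0,0,3,3]
  row3 -= 0·row1 → [0,0,-6,-4]
  row3 -= -2·row2 → [0,0,0,2]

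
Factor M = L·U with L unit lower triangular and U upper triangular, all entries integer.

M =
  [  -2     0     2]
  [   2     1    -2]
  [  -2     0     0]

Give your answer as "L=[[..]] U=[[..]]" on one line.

L=[[1,0,0],[-1,1,0],[1,0,1]] U=[[-2,0,2],[0,1,0],[0,0,-2]]

  R1 -= -1·R0 → [0,1,0]
  R2 -= 1·R0 → [0,0,-2]
  R2 -= 0·R1 → [0,0,-2]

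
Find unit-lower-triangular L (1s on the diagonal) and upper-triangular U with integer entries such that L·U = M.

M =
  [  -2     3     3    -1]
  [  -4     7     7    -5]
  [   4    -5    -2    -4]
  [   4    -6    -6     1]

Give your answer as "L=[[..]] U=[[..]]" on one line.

  r1 -= 2·r0 → [0,1,1,-3]
  r2 -= -2·r0 → [0,1,4,-6]
  r3 -= -2·r0 → [0,0,0,-1]
  r2 -= 1·r1 → [0,0,3,-3]
  r3 -= 0·r1 → [0,0,0,-1]
  r3 -= 0·r2 → [0,0,0,-1]

L=[[1,0,0,0],[2,1,0,0],[-2,1,1,0],[-2,0,0,1]] U=[[-2,3,3,-1],[0,1,1,-3],[0,0,3,-3],[0,0,0,-1]]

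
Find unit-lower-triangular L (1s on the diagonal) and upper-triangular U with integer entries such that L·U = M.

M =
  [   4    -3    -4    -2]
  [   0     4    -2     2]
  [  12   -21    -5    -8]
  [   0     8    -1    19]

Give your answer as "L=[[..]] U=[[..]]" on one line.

  R1 -= 0·R0 → [0,4,-2,2]
  R2 -= 3·R0 → [0,-12,7,-2]
  R3 -= 0·R0 → [0,8,-1,19]
  R2 -= -3·R1 → [0,0,1,4]
  R3 -= 2·R1 → [0,0,3,15]
  R3 -= 3·R2 → [0,0,0,3]

L=[[1,0,0,0],[0,1,0,0],[3,-3,1,0],[0,2,3,1]] U=[[4,-3,-4,-2],[0,4,-2,2],[0,0,1,4],[0,0,0,3]]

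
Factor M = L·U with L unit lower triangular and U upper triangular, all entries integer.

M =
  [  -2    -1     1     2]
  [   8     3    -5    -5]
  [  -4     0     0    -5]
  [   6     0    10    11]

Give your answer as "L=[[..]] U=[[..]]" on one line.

  R1 -= -4·R0 → [0,-1,-1,3]
  R2 -= 2·R0 → [0,2,-2,-9]
  R3 -= -3·R0 → [0,-3,13,17]
  R2 -= -2·R1 → [0,0,-4,-3]
  R3 -= 3·R1 → [0,0,16,8]
  R3 -= -4·R2 → [0,0,0,-4]

L=[[1,0,0,0],[-4,1,0,0],[2,-2,1,0],[-3,3,-4,1]] U=[[-2,-1,1,2],[0,-1,-1,3],[0,0,-4,-3],[0,0,0,-4]]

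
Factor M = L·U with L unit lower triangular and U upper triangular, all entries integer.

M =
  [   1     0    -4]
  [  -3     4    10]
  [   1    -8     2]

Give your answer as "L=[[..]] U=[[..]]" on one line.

L=[[1,0,0],[-3,1,0],[1,-2,1]] U=[[1,0,-4],[0,4,-2],[0,0,2]]

  R1 -= -3·R0 → [0,4,-2]
  R2 -= 1·R0 → [0,-8,6]
  R2 -= -2·R1 → [0,0,2]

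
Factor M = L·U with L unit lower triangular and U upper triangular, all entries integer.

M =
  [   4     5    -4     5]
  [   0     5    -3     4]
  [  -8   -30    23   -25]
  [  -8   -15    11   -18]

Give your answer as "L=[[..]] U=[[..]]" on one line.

L=[[1,0,0,0],[0,1,0,0],[-2,-4,1,0],[-2,-1,0,1]] U=[[4,5,-4,5],[0,5,-3,4],[0,0,3,1],[0,0,0,-4]]

  r1 -= 0·r0 → [0,5,-3,4]
  r2 -= -2·r0 → [0,-20,15,-15]
  r3 -= -2·r0 → [0,-5,3,-8]
  r2 -= -4·r1 → [0,0,3,1]
  r3 -= -1·r1 → [0,0,0,-4]
  r3 -= 0·r2 → [0,0,0,-4]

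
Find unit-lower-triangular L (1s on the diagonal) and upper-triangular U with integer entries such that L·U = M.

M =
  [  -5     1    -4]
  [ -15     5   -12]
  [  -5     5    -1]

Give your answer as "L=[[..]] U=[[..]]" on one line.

L=[[1,0,0],[3,1,0],[1,2,1]] U=[[-5,1,-4],[0,2,0],[0,0,3]]

  R1 -= 3·R0 → [0,2,0]
  R2 -= 1·R0 → [0,4,3]
  R2 -= 2·R1 → [0,0,3]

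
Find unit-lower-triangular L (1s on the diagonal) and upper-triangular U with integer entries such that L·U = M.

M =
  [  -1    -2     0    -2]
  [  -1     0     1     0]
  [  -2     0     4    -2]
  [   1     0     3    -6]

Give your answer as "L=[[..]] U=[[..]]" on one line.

L=[[1,0,0,0],[1,1,0,0],[2,2,1,0],[-1,-1,2,1]] U=[[-1,-2,0,-2],[0,2,1,2],[0,0,2,-2],[0,0,0,-2]]

  r1 -= 1·r0 → [0,2,1,2]
  r2 -= 2·r0 → [0,4,4,2]
  r3 -= -1·r0 → [0,-2,3,-8]
  r2 -= 2·r1 → [0,0,2,-2]
  r3 -= -1·r1 → [0,0,4,-6]
  r3 -= 2·r2 → [0,0,0,-2]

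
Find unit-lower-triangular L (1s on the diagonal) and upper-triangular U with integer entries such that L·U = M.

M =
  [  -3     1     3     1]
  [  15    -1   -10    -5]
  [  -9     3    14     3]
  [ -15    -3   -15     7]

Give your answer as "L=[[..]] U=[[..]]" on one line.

L=[[1,0,0,0],[-5,1,0,0],[3,0,1,0],[5,-2,-4,1]] U=[[-3,1,3,1],[0,4,5,0],[0,0,5,0],[0,0,0,2]]

  row1 -= -5·row0 → [0,4,5,0]
  row2 -= 3·row0 → [0,0,5,0]
  row3 -= 5·row0 → [0,-8,-30,2]
  row2 -= 0·row1 → [0,0,5,0]
  row3 -= -2·row1 → [0,0,-20,2]
  row3 -= -4·row2 → [0,0,0,2]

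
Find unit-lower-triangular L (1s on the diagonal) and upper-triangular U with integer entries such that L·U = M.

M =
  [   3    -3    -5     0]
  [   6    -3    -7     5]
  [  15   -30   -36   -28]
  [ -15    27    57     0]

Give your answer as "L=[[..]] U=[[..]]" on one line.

L=[[1,0,0,0],[2,1,0,0],[5,-5,1,0],[-5,4,5,1]] U=[[3,-3,-5,0],[0,3,3,5],[0,0,4,-3],[0,0,0,-5]]

  row1 -= 2·row0 → [0,3,3,5]
  row2 -= 5·row0 → [0,-15,-11,-28]
  row3 -= -5·row0 → [0,12,32,0]
  row2 -= -5·row1 → [0,0,4,-3]
  row3 -= 4·row1 → [0,0,20,-20]
  row3 -= 5·row2 → [0,0,0,-5]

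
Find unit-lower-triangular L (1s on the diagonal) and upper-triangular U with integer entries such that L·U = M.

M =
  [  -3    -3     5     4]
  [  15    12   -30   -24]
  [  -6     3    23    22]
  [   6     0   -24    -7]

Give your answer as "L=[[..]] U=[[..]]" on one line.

L=[[1,0,0,0],[-5,1,0,0],[2,-3,1,0],[-2,2,2,1]] U=[[-3,-3,5,4],[0,-3,-5,-4],[0,0,-2,2],[0,0,0,5]]

  row1 -= -5·row0 → [0,-3,-5,-4]
  row2 -= 2·row0 → [0,9,13,14]
  row3 -= -2·row0 → [0,-6,-14,1]
  row2 -= -3·row1 → [0,0,-2,2]
  row3 -= 2·row1 → [0,0,-4,9]
  row3 -= 2·row2 → [0,0,0,5]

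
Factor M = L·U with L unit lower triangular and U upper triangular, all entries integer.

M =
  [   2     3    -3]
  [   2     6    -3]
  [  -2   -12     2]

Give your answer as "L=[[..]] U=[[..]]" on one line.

L=[[1,0,0],[1,1,0],[-1,-3,1]] U=[[2,3,-3],[0,3,0],[0,0,-1]]

  row1 -= 1·row0 → [0,3,0]
  row2 -= -1·row0 → [0,-9,-1]
  row2 -= -3·row1 → [0,0,-1]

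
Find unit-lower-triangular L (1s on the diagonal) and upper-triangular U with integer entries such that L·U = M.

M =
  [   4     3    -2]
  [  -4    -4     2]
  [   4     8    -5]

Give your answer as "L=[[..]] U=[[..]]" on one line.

  row1 -= -1·row0 → [0,-1,0]
  row2 -= 1·row0 → [0,5,-3]
  row2 -= -5·row1 → [0,0,-3]

L=[[1,0,0],[-1,1,0],[1,-5,1]] U=[[4,3,-2],[0,-1,0],[0,0,-3]]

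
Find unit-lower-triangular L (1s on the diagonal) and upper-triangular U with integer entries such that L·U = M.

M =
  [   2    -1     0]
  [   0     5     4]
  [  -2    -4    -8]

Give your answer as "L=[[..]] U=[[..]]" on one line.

  R1 -= 0·R0 → [0,5,4]
  R2 -= -1·R0 → [0,-5,-8]
  R2 -= -1·R1 → [0,0,-4]

L=[[1,0,0],[0,1,0],[-1,-1,1]] U=[[2,-1,0],[0,5,4],[0,0,-4]]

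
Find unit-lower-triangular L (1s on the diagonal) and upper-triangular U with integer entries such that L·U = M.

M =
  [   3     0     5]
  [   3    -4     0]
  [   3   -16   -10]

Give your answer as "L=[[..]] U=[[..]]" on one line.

  R1 -= 1·R0 → [0,-4,-5]
  R2 -= 1·R0 → [0,-16,-15]
  R2 -= 4·R1 → [0,0,5]

L=[[1,0,0],[1,1,0],[1,4,1]] U=[[3,0,5],[0,-4,-5],[0,0,5]]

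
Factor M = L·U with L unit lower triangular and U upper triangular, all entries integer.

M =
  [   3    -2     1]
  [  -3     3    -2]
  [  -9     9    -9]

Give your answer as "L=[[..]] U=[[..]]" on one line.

  row1 -= -1·row0 → [0,1,-1]
  row2 -= -3·row0 → [0,3,-6]
  row2 -= 3·row1 → [0,0,-3]

L=[[1,0,0],[-1,1,0],[-3,3,1]] U=[[3,-2,1],[0,1,-1],[0,0,-3]]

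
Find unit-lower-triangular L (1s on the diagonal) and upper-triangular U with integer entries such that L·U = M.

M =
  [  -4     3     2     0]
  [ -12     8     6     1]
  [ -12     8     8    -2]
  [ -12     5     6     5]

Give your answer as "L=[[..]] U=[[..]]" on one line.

  row1 -= 3·row0 → [0,-1,0,1]
  row2 -= 3·row0 → [0,-1,2,-2]
  row3 -= 3·row0 → [0,-4,0,5]
  row2 -= 1·row1 → [0,0,2,-3]
  row3 -= 4·row1 → [0,0,0,1]
  row3 -= 0·row2 → [0,0,0,1]

L=[[1,0,0,0],[3,1,0,0],[3,1,1,0],[3,4,0,1]] U=[[-4,3,2,0],[0,-1,0,1],[0,0,2,-3],[0,0,0,1]]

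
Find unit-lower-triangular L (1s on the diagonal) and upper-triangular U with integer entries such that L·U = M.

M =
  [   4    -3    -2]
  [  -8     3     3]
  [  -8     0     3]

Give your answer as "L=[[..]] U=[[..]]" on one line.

L=[[1,0,0],[-2,1,0],[-2,2,1]] U=[[4,-3,-2],[0,-3,-1],[0,0,1]]

  row1 -= -2·row0 → [0,-3,-1]
  row2 -= -2·row0 → [0,-6,-1]
  row2 -= 2·row1 → [0,0,1]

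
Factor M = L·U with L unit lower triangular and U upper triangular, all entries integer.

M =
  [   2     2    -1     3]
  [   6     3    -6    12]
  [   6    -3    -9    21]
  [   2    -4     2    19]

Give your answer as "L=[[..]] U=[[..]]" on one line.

L=[[1,0,0,0],[3,1,0,0],[3,3,1,0],[1,2,3,1]] U=[[2,2,-1,3],[0,-3,-3,3],[0,0,3,3],[0,0,0,1]]

  row1 -= 3·row0 → [0,-3,-3,3]
  row2 -= 3·row0 → [0,-9,-6,12]
  row3 -= 1·row0 → [0,-6,3,16]
  row2 -= 3·row1 → [0,0,3,3]
  row3 -= 2·row1 → [0,0,9,10]
  row3 -= 3·row2 → [0,0,0,1]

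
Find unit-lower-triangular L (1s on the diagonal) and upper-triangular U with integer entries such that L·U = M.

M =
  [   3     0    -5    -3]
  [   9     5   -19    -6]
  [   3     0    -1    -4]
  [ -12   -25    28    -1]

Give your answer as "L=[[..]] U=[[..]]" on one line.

L=[[1,0,0,0],[3,1,0,0],[1,0,1,0],[-4,-5,-3,1]] U=[[3,0,-5,-3],[0,5,-4,3],[0,0,4,-1],[0,0,0,-1]]

  row1 -= 3·row0 → [0,5,-4,3]
  row2 -= 1·row0 → [0,0,4,-1]
  row3 -= -4·row0 → [0,-25,8,-13]
  row2 -= 0·row1 → [0,0,4,-1]
  row3 -= -5·row1 → [0,0,-12,2]
  row3 -= -3·row2 → [0,0,0,-1]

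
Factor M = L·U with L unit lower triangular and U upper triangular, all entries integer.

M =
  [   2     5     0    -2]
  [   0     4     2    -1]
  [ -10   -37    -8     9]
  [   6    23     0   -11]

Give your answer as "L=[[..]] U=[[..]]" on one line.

  r1 -= 0·r0 → [0,4,2,-1]
  r2 -= -5·r0 → [0,-12,-8,-1]
  r3 -= 3·r0 → [0,8,0,-5]
  r2 -= -3·r1 → [0,0,-2,-4]
  r3 -= 2·r1 → [0,0,-4,-3]
  r3 -= 2·r2 → [0,0,0,5]

L=[[1,0,0,0],[0,1,0,0],[-5,-3,1,0],[3,2,2,1]] U=[[2,5,0,-2],[0,4,2,-1],[0,0,-2,-4],[0,0,0,5]]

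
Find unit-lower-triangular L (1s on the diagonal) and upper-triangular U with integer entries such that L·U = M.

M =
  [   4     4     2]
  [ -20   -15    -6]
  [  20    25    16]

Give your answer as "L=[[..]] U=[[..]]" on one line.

L=[[1,0,0],[-5,1,0],[5,1,1]] U=[[4,4,2],[0,5,4],[0,0,2]]

  R1 -= -5·R0 → [0,5,4]
  R2 -= 5·R0 → [0,5,6]
  R2 -= 1·R1 → [0,0,2]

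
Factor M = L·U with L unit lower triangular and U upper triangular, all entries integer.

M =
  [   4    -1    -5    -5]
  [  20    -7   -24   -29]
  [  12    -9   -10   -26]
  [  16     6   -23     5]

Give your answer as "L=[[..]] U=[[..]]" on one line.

L=[[1,0,0,0],[5,1,0,0],[3,3,1,0],[4,-5,1,1]] U=[[4,-1,-5,-5],[0,-2,1,-4],[0,0,2,1],[0,0,0,4]]

  row1 -= 5·row0 → [0,-2,1,-4]
  row2 -= 3·row0 → [0,-6,5,-11]
  row3 -= 4·row0 → [0,10,-3,25]
  row2 -= 3·row1 → [0,0,2,1]
  row3 -= -5·row1 → [0,0,2,5]
  row3 -= 1·row2 → [0,0,0,4]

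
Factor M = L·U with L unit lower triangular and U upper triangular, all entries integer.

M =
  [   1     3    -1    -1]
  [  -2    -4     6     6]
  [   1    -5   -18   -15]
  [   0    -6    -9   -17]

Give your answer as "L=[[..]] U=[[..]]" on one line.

  R1 -= -2·R0 → [0,2,4,4]
  R2 -= 1·R0 → [0,-8,-17,-14]
  R3 -= 0·R0 → [0,-6,-9,-17]
  R2 -= -4·R1 → [0,0,-1,2]
  R3 -= -3·R1 → [0,0,3,-5]
  R3 -= -3·R2 → [0,0,0,1]

L=[[1,0,0,0],[-2,1,0,0],[1,-4,1,0],[0,-3,-3,1]] U=[[1,3,-1,-1],[0,2,4,4],[0,0,-1,2],[0,0,0,1]]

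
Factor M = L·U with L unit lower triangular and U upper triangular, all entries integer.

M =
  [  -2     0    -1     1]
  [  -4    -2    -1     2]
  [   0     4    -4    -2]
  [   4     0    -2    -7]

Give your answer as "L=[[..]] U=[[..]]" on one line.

L=[[1,0,0,0],[2,1,0,0],[0,-2,1,0],[-2,0,2,1]] U=[[-2,0,-1,1],[0,-2,1,0],[0,0,-2,-2],[0,0,0,-1]]

  R1 -= 2·R0 → [0,-2,1,0]
  R2 -= 0·R0 → [0,4,-4,-2]
  R3 -= -2·R0 → [0,0,-4,-5]
  R2 -= -2·R1 → [0,0,-2,-2]
  R3 -= 0·R1 → [0,0,-4,-5]
  R3 -= 2·R2 → [0,0,0,-1]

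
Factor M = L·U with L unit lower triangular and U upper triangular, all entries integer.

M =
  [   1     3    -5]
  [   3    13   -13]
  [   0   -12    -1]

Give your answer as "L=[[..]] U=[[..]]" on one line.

  R1 -= 3·R0 → [0,4,2]
  R2 -= 0·R0 → [0,-12,-1]
  R2 -= -3·R1 → [0,0,5]

L=[[1,0,0],[3,1,0],[0,-3,1]] U=[[1,3,-5],[0,4,2],[0,0,5]]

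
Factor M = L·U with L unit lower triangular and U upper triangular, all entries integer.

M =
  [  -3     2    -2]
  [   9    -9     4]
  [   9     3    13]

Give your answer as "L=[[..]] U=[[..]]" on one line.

L=[[1,0,0],[-3,1,0],[-3,-3,1]] U=[[-3,2,-2],[0,-3,-2],[0,0,1]]

  R1 -= -3·R0 → [0,-3,-2]
  R2 -= -3·R0 → [0,9,7]
  R2 -= -3·R1 → [0,0,1]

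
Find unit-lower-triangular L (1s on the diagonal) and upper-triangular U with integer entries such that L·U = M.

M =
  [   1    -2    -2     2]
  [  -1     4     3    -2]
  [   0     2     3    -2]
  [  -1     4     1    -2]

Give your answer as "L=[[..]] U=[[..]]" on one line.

L=[[1,0,0,0],[-1,1,0,0],[0,1,1,0],[-1,1,-1,1]] U=[[1,-2,-2,2],[0,2,1,0],[0,0,2,-2],[0,0,0,-2]]

  r1 -= -1·r0 → [0,2,1,0]
  r2 -= 0·r0 → [0,2,3,-2]
  r3 -= -1·r0 → [0,2,-1,0]
  r2 -= 1·r1 → [0,0,2,-2]
  r3 -= 1·r1 → [0,0,-2,0]
  r3 -= -1·r2 → [0,0,0,-2]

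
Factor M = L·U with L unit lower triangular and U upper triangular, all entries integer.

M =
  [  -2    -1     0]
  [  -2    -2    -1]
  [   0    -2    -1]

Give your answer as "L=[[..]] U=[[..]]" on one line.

L=[[1,0,0],[1,1,0],[0,2,1]] U=[[-2,-1,0],[0,-1,-1],[0,0,1]]

  R1 -= 1·R0 → [0,-1,-1]
  R2 -= 0·R0 → [0,-2,-1]
  R2 -= 2·R1 → [0,0,1]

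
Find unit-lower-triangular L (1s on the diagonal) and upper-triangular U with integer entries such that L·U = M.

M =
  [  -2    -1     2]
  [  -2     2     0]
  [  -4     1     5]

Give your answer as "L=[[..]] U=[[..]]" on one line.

L=[[1,0,0],[1,1,0],[2,1,1]] U=[[-2,-1,2],[0,3,-2],[0,0,3]]

  row1 -= 1·row0 → [0,3,-2]
  row2 -= 2·row0 → [0,3,1]
  row2 -= 1·row1 → [0,0,3]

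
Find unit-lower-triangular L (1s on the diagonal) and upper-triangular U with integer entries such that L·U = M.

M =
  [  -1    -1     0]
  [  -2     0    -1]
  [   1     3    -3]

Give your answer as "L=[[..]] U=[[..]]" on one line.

L=[[1,0,0],[2,1,0],[-1,1,1]] U=[[-1,-1,0],[0,2,-1],[0,0,-2]]

  r1 -= 2·r0 → [0,2,-1]
  r2 -= -1·r0 → [0,2,-3]
  r2 -= 1·r1 → [0,0,-2]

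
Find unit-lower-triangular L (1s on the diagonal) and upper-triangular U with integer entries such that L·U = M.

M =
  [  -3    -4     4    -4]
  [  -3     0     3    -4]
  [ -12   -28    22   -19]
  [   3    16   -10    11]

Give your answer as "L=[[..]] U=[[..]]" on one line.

L=[[1,0,0,0],[1,1,0,0],[4,-3,1,0],[-1,3,-1,1]] U=[[-3,-4,4,-4],[0,4,-1,0],[0,0,3,-3],[0,0,0,4]]

  row1 -= 1·row0 → [0,4,-1,0]
  row2 -= 4·row0 → [0,-12,6,-3]
  row3 -= -1·row0 → [0,12,-6,7]
  row2 -= -3·row1 → [0,0,3,-3]
  row3 -= 3·row1 → [0,0,-3,7]
  row3 -= -1·row2 → [0,0,0,4]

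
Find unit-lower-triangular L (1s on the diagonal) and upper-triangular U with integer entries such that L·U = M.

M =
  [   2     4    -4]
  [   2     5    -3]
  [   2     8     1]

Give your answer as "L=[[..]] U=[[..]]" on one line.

  r1 -= 1·r0 → [0,1,1]
  r2 -= 1·r0 → [0,4,5]
  r2 -= 4·r1 → [0,0,1]

L=[[1,0,0],[1,1,0],[1,4,1]] U=[[2,4,-4],[0,1,1],[0,0,1]]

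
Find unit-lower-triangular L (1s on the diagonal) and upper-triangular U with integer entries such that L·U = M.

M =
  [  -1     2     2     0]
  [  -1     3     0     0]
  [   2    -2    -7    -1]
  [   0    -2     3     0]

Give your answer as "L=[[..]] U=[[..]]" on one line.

L=[[1,0,0,0],[1,1,0,0],[-2,2,1,0],[0,-2,-1,1]] U=[[-1,2,2,0],[0,1,-2,0],[0,0,1,-1],[0,0,0,-1]]

  r1 -= 1·r0 → [0,1,-2,0]
  r2 -= -2·r0 → [0,2,-3,-1]
  r3 -= 0·r0 → [0,-2,3,0]
  r2 -= 2·r1 → [0,0,1,-1]
  r3 -= -2·r1 → [0,0,-1,0]
  r3 -= -1·r2 → [0,0,0,-1]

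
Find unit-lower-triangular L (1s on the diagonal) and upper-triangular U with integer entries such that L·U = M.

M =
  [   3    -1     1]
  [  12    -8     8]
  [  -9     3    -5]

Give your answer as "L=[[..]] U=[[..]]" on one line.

L=[[1,0,0],[4,1,0],[-3,0,1]] U=[[3,-1,1],[0,-4,4],[0,0,-2]]

  R1 -= 4·R0 → [0,-4,4]
  R2 -= -3·R0 → [0,0,-2]
  R2 -= 0·R1 → [0,0,-2]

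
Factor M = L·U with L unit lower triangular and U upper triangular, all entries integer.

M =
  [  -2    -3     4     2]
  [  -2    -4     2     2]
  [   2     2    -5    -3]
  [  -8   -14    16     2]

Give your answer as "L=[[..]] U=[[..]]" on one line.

L=[[1,0,0,0],[1,1,0,0],[-1,1,1,0],[4,2,4,1]] U=[[-2,-3,4,2],[0,-1,-2,0],[0,0,1,-1],[0,0,0,-2]]

  r1 -= 1·r0 → [0,-1,-2,0]
  r2 -= -1·r0 → [0,-1,-1,-1]
  r3 -= 4·r0 → [0,-2,0,-6]
  r2 -= 1·r1 → [0,0,1,-1]
  r3 -= 2·r1 → [0,0,4,-6]
  r3 -= 4·r2 → [0,0,0,-2]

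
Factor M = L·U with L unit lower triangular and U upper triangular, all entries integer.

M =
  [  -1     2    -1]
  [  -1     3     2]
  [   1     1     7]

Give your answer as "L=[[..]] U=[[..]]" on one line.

L=[[1,0,0],[1,1,0],[-1,3,1]] U=[[-1,2,-1],[0,1,3],[0,0,-3]]

  r1 -= 1·r0 → [0,1,3]
  r2 -= -1·r0 → [0,3,6]
  r2 -= 3·r1 → [0,0,-3]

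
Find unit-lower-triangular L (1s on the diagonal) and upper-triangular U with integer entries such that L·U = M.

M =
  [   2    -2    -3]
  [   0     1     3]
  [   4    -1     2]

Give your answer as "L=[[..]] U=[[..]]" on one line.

  R1 -= 0·R0 → [0,1,3]
  R2 -= 2·R0 → [0,3,8]
  R2 -= 3·R1 → [0,0,-1]

L=[[1,0,0],[0,1,0],[2,3,1]] U=[[2,-2,-3],[0,1,3],[0,0,-1]]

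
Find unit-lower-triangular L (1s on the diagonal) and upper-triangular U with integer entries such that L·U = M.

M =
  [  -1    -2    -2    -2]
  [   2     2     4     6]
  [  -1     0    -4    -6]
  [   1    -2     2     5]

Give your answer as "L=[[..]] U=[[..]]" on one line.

  row1 -= -2·row0 → [0,-2,0,2]
  row2 -= 1·row0 → [0,2,-2,-4]
  row3 -= -1·row0 → [0,-4,0,3]
  row2 -= -1·row1 → [0,0,-2,-2]
  row3 -= 2·row1 → [0,0,0,-1]
  row3 -= 0·row2 → [0,0,0,-1]

L=[[1,0,0,0],[-2,1,0,0],[1,-1,1,0],[-1,2,0,1]] U=[[-1,-2,-2,-2],[0,-2,0,2],[0,0,-2,-2],[0,0,0,-1]]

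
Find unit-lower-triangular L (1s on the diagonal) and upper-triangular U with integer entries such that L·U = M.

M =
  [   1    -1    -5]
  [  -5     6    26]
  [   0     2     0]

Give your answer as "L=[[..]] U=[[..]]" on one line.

  R1 -= -5·R0 → [0,1,1]
  R2 -= 0·R0 → [0,2,0]
  R2 -= 2·R1 → [0,0,-2]

L=[[1,0,0],[-5,1,0],[0,2,1]] U=[[1,-1,-5],[0,1,1],[0,0,-2]]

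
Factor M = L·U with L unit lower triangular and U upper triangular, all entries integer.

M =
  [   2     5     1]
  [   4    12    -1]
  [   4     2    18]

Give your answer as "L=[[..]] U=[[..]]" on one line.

  row1 -= 2·row0 → [0,2,-3]
  row2 -= 2·row0 → [0,-8,16]
  row2 -= -4·row1 → [0,0,4]

L=[[1,0,0],[2,1,0],[2,-4,1]] U=[[2,5,1],[0,2,-3],[0,0,4]]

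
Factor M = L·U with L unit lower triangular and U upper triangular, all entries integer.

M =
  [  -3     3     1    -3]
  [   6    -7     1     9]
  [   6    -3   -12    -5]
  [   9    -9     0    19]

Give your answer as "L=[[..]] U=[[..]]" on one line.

L=[[1,0,0,0],[-2,1,0,0],[-2,-3,1,0],[-3,0,-3,1]] U=[[-3,3,1,-3],[0,-1,3,3],[0,0,-1,-2],[0,0,0,4]]

  r1 -= -2·r0 → [0,-1,3,3]
  r2 -= -2·r0 → [0,3,-10,-11]
  r3 -= -3·r0 → [0,0,3,10]
  r2 -= -3·r1 → [0,0,-1,-2]
  r3 -= 0·r1 → [0,0,3,10]
  r3 -= -3·r2 → [0,0,0,4]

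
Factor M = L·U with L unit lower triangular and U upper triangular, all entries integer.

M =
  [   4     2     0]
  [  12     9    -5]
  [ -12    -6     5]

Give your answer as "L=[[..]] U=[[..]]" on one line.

  row1 -= 3·row0 → [0,3,-5]
  row2 -= -3·row0 → [0,0,5]
  row2 -= 0·row1 → [0,0,5]

L=[[1,0,0],[3,1,0],[-3,0,1]] U=[[4,2,0],[0,3,-5],[0,0,5]]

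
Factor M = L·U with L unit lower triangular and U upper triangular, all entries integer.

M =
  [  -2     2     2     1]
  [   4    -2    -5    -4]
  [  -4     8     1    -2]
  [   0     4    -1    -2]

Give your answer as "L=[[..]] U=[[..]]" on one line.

L=[[1,0,0,0],[-2,1,0,0],[2,2,1,0],[0,2,-1,1]] U=[[-2,2,2,1],[0,2,-1,-2],[0,0,-1,0],[0,0,0,2]]

  R1 -= -2·R0 → [0,2,-1,-2]
  R2 -= 2·R0 → [0,4,-3,-4]
  R3 -= 0·R0 → [0,4,-1,-2]
  R2 -= 2·R1 → [0,0,-1,0]
  R3 -= 2·R1 → [0,0,1,2]
  R3 -= -1·R2 → [0,0,0,2]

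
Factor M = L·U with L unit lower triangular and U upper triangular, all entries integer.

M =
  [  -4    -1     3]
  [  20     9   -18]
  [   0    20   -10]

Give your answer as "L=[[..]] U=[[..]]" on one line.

  row1 -= -5·row0 → [0,4,-3]
  row2 -= 0·row0 → [0,20,-10]
  row2 -= 5·row1 → [0,0,5]

L=[[1,0,0],[-5,1,0],[0,5,1]] U=[[-4,-1,3],[0,4,-3],[0,0,5]]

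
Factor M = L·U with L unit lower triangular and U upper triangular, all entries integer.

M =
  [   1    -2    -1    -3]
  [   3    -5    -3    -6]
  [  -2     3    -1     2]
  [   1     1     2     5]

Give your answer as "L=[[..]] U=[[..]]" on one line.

L=[[1,0,0,0],[3,1,0,0],[-2,-1,1,0],[1,3,-1,1]] U=[[1,-2,-1,-3],[0,1,0,3],[0,0,-3,-1],[0,0,0,-2]]

  r1 -= 3·r0 → [0,1,0,3]
  r2 -= -2·r0 → [0,-1,-3,-4]
  r3 -= 1·r0 → [0,3,3,8]
  r2 -= -1·r1 → [0,0,-3,-1]
  r3 -= 3·r1 → [0,0,3,-1]
  r3 -= -1·r2 → [0,0,0,-2]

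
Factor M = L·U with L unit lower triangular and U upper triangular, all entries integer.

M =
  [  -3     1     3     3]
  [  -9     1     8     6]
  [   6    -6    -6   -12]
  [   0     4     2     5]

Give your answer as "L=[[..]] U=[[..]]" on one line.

  row1 -= 3·row0 → [0,-2,-1,-3]
  row2 -= -2·row0 → [0,-4,0,-6]
  row3 -= 0·row0 → [0,4,2,5]
  row2 -= 2·row1 → [0,0,2,0]
  row3 -= -2·row1 → [0,0,0,-1]
  row3 -= 0·row2 → [0,0,0,-1]

L=[[1,0,0,0],[3,1,0,0],[-2,2,1,0],[0,-2,0,1]] U=[[-3,1,3,3],[0,-2,-1,-3],[0,0,2,0],[0,0,0,-1]]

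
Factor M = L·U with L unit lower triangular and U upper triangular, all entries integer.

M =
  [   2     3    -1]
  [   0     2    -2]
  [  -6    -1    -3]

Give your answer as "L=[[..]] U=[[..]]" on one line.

L=[[1,0,0],[0,1,0],[-3,4,1]] U=[[2,3,-1],[0,2,-2],[0,0,2]]

  R1 -= 0·R0 → [0,2,-2]
  R2 -= -3·R0 → [0,8,-6]
  R2 -= 4·R1 → [0,0,2]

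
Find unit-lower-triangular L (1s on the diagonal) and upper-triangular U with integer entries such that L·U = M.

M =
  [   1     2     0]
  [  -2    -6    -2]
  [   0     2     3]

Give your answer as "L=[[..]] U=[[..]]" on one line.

L=[[1,0,0],[-2,1,0],[0,-1,1]] U=[[1,2,0],[0,-2,-2],[0,0,1]]

  R1 -= -2·R0 → [0,-2,-2]
  R2 -= 0·R0 → [0,2,3]
  R2 -= -1·R1 → [0,0,1]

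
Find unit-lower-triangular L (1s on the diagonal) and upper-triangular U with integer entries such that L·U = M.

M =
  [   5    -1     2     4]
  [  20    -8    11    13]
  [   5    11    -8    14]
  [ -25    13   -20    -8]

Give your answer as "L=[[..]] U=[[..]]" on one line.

  row1 -= 4·row0 → [0,-4,3,-3]
  row2 -= 1·row0 → [0,12,-10,10]
  row3 -= -5·row0 → [0,8,-10,12]
  row2 -= -3·row1 → [0,0,-1,1]
  row3 -= -2·row1 → [0,0,-4,6]
  row3 -= 4·row2 → [0,0,0,2]

L=[[1,0,0,0],[4,1,0,0],[1,-3,1,0],[-5,-2,4,1]] U=[[5,-1,2,4],[0,-4,3,-3],[0,0,-1,1],[0,0,0,2]]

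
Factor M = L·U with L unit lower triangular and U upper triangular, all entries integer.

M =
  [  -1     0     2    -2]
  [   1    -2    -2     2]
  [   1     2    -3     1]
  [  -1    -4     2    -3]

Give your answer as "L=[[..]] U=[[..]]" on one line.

L=[[1,0,0,0],[-1,1,0,0],[-1,-1,1,0],[1,2,0,1]] U=[[-1,0,2,-2],[0,-2,0,0],[0,0,-1,-1],[0,0,0,-1]]

  R1 -= -1·R0 → [0,-2,0,0]
  R2 -= -1·R0 → [0,2,-1,-1]
  R3 -= 1·R0 → [0,-4,0,-1]
  R2 -= -1·R1 → [0,0,-1,-1]
  R3 -= 2·R1 → [0,0,0,-1]
  R3 -= 0·R2 → [0,0,0,-1]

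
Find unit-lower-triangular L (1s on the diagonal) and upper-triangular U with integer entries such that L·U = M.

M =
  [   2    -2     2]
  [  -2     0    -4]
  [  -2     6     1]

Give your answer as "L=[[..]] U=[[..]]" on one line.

  R1 -= -1·R0 → [0,-2,-2]
  R2 -= -1·R0 → [0,4,3]
  R2 -= -2·R1 → [0,0,-1]

L=[[1,0,0],[-1,1,0],[-1,-2,1]] U=[[2,-2,2],[0,-2,-2],[0,0,-1]]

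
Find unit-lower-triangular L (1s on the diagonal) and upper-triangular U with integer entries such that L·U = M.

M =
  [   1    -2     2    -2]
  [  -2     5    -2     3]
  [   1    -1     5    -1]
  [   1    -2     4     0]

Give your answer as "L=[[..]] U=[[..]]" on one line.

  row1 -= -2·row0 → [0,1,2,-1]
  row2 -= 1·row0 → [0,1,3,1]
  row3 -= 1·row0 → [0,0,2,2]
  row2 -= 1·row1 → [0,0,1,2]
  row3 -= 0·row1 → [0,0,2,2]
  row3 -= 2·row2 → [0,0,0,-2]

L=[[1,0,0,0],[-2,1,0,0],[1,1,1,0],[1,0,2,1]] U=[[1,-2,2,-2],[0,1,2,-1],[0,0,1,2],[0,0,0,-2]]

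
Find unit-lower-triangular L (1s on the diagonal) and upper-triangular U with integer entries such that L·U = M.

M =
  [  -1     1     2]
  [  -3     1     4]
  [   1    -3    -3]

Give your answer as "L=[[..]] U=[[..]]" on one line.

  R1 -= 3·R0 → [0,-2,-2]
  R2 -= -1·R0 → [0,-2,-1]
  R2 -= 1·R1 → [0,0,1]

L=[[1,0,0],[3,1,0],[-1,1,1]] U=[[-1,1,2],[0,-2,-2],[0,0,1]]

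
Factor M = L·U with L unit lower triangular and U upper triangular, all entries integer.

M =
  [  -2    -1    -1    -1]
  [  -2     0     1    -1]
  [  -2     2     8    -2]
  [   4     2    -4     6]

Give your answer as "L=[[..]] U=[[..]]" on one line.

  R1 -= 1·R0 → [0,1,2,0]
  R2 -= 1·R0 → [0,3,9,-1]
  R3 -= -2·R0 → [0,0,-6,4]
  R2 -= 3·R1 → [0,0,3,-1]
  R3 -= 0·R1 → [0,0,-6,4]
  R3 -= -2·R2 → [0,0,0,2]

L=[[1,0,0,0],[1,1,0,0],[1,3,1,0],[-2,0,-2,1]] U=[[-2,-1,-1,-1],[0,1,2,0],[0,0,3,-1],[0,0,0,2]]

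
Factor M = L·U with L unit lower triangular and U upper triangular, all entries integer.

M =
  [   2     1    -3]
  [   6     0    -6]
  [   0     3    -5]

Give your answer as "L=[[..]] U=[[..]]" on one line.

L=[[1,0,0],[3,1,0],[0,-1,1]] U=[[2,1,-3],[0,-3,3],[0,0,-2]]

  r1 -= 3·r0 → [0,-3,3]
  r2 -= 0·r0 → [0,3,-5]
  r2 -= -1·r1 → [0,0,-2]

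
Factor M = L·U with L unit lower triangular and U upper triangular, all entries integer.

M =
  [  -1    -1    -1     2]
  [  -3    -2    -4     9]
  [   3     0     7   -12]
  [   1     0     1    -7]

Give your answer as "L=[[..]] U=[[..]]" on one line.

  R1 -= 3·R0 → [0,1,-1,3]
  R2 -= -3·R0 → [0,-3,4,-6]
  R3 -= -1·R0 → [0,-1,0,-5]
  R2 -= -3·R1 → [0,0,1,3]
  R3 -= -1·R1 → [0,0,-1,-2]
  R3 -= -1·R2 → [0,0,0,1]

L=[[1,0,0,0],[3,1,0,0],[-3,-3,1,0],[-1,-1,-1,1]] U=[[-1,-1,-1,2],[0,1,-1,3],[0,0,1,3],[0,0,0,1]]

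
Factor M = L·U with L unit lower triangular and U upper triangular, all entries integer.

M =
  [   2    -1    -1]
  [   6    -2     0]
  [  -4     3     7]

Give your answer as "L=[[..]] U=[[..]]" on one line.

  R1 -= 3·R0 → [0,1,3]
  R2 -= -2·R0 → [0,1,5]
  R2 -= 1·R1 → [0,0,2]

L=[[1,0,0],[3,1,0],[-2,1,1]] U=[[2,-1,-1],[0,1,3],[0,0,2]]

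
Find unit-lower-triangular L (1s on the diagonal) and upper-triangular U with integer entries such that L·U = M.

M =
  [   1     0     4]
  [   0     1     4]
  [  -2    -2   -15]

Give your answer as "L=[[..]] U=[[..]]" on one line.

  row1 -= 0·row0 → [0,1,4]
  row2 -= -2·row0 → [0,-2,-7]
  row2 -= -2·row1 → [0,0,1]

L=[[1,0,0],[0,1,0],[-2,-2,1]] U=[[1,0,4],[0,1,4],[0,0,1]]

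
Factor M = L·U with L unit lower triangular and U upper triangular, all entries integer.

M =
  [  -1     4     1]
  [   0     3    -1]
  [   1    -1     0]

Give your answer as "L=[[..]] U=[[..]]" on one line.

  r1 -= 0·r0 → [0,3,-1]
  r2 -= -1·r0 → [0,3,1]
  r2 -= 1·r1 → [0,0,2]

L=[[1,0,0],[0,1,0],[-1,1,1]] U=[[-1,4,1],[0,3,-1],[0,0,2]]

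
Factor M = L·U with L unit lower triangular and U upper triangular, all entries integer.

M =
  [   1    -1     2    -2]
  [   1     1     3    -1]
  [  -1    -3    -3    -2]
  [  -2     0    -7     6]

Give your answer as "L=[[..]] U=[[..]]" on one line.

L=[[1,0,0,0],[1,1,0,0],[-1,-2,1,0],[-2,-1,-2,1]] U=[[1,-1,2,-2],[0,2,1,1],[0,0,1,-2],[0,0,0,-1]]

  R1 -= 1·R0 → [0,2,1,1]
  R2 -= -1·R0 → [0,-4,-1,-4]
  R3 -= -2·R0 → [0,-2,-3,2]
  R2 -= -2·R1 → [0,0,1,-2]
  R3 -= -1·R1 → [0,0,-2,3]
  R3 -= -2·R2 → [0,0,0,-1]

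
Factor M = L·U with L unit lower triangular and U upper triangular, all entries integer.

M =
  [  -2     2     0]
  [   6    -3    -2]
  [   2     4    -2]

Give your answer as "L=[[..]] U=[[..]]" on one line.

L=[[1,0,0],[-3,1,0],[-1,2,1]] U=[[-2,2,0],[0,3,-2],[0,0,2]]

  r1 -= -3·r0 → [0,3,-2]
  r2 -= -1·r0 → [0,6,-2]
  r2 -= 2·r1 → [0,0,2]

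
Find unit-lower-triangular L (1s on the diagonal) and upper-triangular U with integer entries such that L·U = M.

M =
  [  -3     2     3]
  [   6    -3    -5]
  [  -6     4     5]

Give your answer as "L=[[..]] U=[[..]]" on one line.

L=[[1,0,0],[-2,1,0],[2,0,1]] U=[[-3,2,3],[0,1,1],[0,0,-1]]

  r1 -= -2·r0 → [0,1,1]
  r2 -= 2·r0 → [0,0,-1]
  r2 -= 0·r1 → [0,0,-1]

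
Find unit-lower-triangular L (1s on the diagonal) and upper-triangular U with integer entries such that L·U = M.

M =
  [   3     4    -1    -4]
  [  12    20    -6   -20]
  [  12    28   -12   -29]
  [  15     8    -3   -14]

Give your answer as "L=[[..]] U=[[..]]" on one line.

  row1 -= 4·row0 → [0,4,-2,-4]
  row2 -= 4·row0 → [0,12,-8,-13]
  row3 -= 5·row0 → [0,-12,2,6]
  row2 -= 3·row1 → [0,0,-2,-1]
  row3 -= -3·row1 → [0,0,-4,-6]
  row3 -= 2·row2 → [0,0,0,-4]

L=[[1,0,0,0],[4,1,0,0],[4,3,1,0],[5,-3,2,1]] U=[[3,4,-1,-4],[0,4,-2,-4],[0,0,-2,-1],[0,0,0,-4]]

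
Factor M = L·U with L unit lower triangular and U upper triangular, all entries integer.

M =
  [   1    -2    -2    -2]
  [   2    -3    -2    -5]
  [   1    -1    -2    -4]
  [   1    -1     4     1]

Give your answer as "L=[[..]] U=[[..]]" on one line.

L=[[1,0,0,0],[2,1,0,0],[1,1,1,0],[1,1,-2,1]] U=[[1,-2,-2,-2],[0,1,2,-1],[0,0,-2,-1],[0,0,0,2]]

  R1 -= 2·R0 → [0,1,2,-1]
  R2 -= 1·R0 → [0,1,0,-2]
  R3 -= 1·R0 → [0,1,6,3]
  R2 -= 1·R1 → [0,0,-2,-1]
  R3 -= 1·R1 → [0,0,4,4]
  R3 -= -2·R2 → [0,0,0,2]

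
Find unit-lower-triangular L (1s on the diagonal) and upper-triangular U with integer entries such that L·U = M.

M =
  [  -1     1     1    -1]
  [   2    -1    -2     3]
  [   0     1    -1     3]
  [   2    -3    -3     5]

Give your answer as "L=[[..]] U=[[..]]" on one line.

  r1 -= -2·r0 → [0,1,0,1]
  r2 -= 0·r0 → [0,1,-1,3]
  r3 -= -2·r0 → [0,-1,-1,3]
  r2 -= 1·r1 → [0,0,-1,2]
  r3 -= -1·r1 → [0,0,-1,4]
  r3 -= 1·r2 → [0,0,0,2]

L=[[1,0,0,0],[-2,1,0,0],[0,1,1,0],[-2,-1,1,1]] U=[[-1,1,1,-1],[0,1,0,1],[0,0,-1,2],[0,0,0,2]]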